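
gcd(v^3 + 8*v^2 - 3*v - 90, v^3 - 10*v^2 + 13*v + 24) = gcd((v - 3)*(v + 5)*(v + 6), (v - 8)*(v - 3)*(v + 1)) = v - 3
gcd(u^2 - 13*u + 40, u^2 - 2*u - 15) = u - 5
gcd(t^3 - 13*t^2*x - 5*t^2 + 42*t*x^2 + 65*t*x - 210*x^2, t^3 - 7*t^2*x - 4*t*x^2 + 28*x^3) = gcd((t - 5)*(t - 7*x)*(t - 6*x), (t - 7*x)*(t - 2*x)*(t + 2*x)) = -t + 7*x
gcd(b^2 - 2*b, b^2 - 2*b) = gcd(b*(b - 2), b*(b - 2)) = b^2 - 2*b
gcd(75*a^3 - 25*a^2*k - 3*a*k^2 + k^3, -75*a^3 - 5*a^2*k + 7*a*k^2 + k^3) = 15*a^2 - 2*a*k - k^2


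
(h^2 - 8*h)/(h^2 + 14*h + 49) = h*(h - 8)/(h^2 + 14*h + 49)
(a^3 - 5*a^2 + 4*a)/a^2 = a - 5 + 4/a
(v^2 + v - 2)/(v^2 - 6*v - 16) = (v - 1)/(v - 8)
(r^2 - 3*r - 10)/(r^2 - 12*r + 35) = (r + 2)/(r - 7)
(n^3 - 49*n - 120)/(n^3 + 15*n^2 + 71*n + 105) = (n - 8)/(n + 7)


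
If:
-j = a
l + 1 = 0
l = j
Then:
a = 1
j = -1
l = -1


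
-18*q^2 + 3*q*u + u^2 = (-3*q + u)*(6*q + u)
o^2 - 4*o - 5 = (o - 5)*(o + 1)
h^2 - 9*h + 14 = (h - 7)*(h - 2)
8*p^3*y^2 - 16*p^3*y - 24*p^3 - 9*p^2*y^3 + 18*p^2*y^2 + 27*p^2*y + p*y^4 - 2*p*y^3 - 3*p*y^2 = (-8*p + y)*(-p + y)*(y - 3)*(p*y + p)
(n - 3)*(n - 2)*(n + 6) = n^3 + n^2 - 24*n + 36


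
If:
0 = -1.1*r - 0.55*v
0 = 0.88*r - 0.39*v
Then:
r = 0.00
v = 0.00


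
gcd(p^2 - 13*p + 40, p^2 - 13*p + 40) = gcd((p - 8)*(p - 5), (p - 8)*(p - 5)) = p^2 - 13*p + 40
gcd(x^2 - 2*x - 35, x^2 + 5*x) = x + 5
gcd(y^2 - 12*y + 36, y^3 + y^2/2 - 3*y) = 1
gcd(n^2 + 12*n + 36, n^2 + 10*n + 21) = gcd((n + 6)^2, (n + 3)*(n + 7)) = 1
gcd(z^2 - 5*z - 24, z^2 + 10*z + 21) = z + 3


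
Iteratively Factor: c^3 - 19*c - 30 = (c + 2)*(c^2 - 2*c - 15) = (c + 2)*(c + 3)*(c - 5)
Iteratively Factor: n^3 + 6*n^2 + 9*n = (n)*(n^2 + 6*n + 9) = n*(n + 3)*(n + 3)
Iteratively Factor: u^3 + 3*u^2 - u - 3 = (u + 1)*(u^2 + 2*u - 3) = (u + 1)*(u + 3)*(u - 1)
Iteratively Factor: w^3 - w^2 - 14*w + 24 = (w - 3)*(w^2 + 2*w - 8) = (w - 3)*(w - 2)*(w + 4)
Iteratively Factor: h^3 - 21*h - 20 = (h - 5)*(h^2 + 5*h + 4) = (h - 5)*(h + 4)*(h + 1)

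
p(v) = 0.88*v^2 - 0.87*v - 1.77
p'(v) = 1.76*v - 0.87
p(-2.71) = 7.05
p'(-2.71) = -5.64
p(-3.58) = 12.62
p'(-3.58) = -7.17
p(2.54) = 1.70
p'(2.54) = 3.60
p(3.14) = 4.17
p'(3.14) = 4.66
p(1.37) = -1.31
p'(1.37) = 1.54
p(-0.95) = -0.15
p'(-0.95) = -2.54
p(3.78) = 7.52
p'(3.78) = 5.78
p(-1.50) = 1.52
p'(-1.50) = -3.51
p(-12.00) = 135.39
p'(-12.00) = -21.99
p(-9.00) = 77.34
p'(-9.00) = -16.71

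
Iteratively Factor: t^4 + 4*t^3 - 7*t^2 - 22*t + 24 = (t + 3)*(t^3 + t^2 - 10*t + 8) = (t + 3)*(t + 4)*(t^2 - 3*t + 2) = (t - 2)*(t + 3)*(t + 4)*(t - 1)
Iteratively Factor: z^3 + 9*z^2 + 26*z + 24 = (z + 3)*(z^2 + 6*z + 8) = (z + 3)*(z + 4)*(z + 2)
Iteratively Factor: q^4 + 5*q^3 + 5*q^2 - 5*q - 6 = (q - 1)*(q^3 + 6*q^2 + 11*q + 6) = (q - 1)*(q + 1)*(q^2 + 5*q + 6) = (q - 1)*(q + 1)*(q + 3)*(q + 2)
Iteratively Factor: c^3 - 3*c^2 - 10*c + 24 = (c + 3)*(c^2 - 6*c + 8) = (c - 2)*(c + 3)*(c - 4)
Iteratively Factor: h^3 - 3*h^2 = (h)*(h^2 - 3*h) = h*(h - 3)*(h)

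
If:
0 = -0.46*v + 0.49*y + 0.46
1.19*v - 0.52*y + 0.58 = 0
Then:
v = -1.52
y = -2.37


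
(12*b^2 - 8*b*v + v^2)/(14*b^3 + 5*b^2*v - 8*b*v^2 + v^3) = (-6*b + v)/(-7*b^2 - 6*b*v + v^2)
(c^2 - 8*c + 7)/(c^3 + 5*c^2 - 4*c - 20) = (c^2 - 8*c + 7)/(c^3 + 5*c^2 - 4*c - 20)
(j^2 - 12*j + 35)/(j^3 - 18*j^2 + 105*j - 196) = (j - 5)/(j^2 - 11*j + 28)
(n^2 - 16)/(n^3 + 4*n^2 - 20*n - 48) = (n + 4)/(n^2 + 8*n + 12)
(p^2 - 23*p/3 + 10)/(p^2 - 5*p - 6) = (p - 5/3)/(p + 1)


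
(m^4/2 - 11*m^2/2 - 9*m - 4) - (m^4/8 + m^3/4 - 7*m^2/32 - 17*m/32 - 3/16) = 3*m^4/8 - m^3/4 - 169*m^2/32 - 271*m/32 - 61/16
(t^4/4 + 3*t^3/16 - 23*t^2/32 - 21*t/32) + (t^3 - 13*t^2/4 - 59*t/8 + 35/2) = t^4/4 + 19*t^3/16 - 127*t^2/32 - 257*t/32 + 35/2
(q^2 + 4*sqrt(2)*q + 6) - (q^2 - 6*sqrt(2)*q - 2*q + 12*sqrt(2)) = 2*q + 10*sqrt(2)*q - 12*sqrt(2) + 6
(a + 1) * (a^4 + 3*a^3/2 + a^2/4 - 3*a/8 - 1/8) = a^5 + 5*a^4/2 + 7*a^3/4 - a^2/8 - a/2 - 1/8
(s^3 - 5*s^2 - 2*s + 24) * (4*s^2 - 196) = 4*s^5 - 20*s^4 - 204*s^3 + 1076*s^2 + 392*s - 4704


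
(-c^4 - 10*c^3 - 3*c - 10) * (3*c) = -3*c^5 - 30*c^4 - 9*c^2 - 30*c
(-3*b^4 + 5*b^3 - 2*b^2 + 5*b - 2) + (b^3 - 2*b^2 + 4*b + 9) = -3*b^4 + 6*b^3 - 4*b^2 + 9*b + 7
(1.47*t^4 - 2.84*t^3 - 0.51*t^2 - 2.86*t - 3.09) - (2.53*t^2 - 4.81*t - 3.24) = 1.47*t^4 - 2.84*t^3 - 3.04*t^2 + 1.95*t + 0.15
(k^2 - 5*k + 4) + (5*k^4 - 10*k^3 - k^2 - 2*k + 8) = 5*k^4 - 10*k^3 - 7*k + 12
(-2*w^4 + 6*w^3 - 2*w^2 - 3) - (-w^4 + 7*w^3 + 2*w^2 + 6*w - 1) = -w^4 - w^3 - 4*w^2 - 6*w - 2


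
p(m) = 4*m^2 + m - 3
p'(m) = 8*m + 1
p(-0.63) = -2.04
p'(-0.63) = -4.04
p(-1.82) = 8.43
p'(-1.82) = -13.56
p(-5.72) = 122.15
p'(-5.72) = -44.76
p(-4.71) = 81.03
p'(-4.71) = -36.68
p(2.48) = 24.08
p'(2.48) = 20.84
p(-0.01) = -3.01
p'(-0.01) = 0.92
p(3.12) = 39.06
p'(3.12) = 25.96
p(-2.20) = 14.16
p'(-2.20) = -16.60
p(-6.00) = 135.00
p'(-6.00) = -47.00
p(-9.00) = 312.00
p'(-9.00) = -71.00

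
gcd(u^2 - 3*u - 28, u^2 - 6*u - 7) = u - 7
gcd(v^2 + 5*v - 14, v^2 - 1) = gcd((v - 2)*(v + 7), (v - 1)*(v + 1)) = 1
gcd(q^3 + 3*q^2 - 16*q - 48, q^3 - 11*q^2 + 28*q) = q - 4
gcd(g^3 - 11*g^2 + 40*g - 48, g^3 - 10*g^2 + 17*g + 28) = g - 4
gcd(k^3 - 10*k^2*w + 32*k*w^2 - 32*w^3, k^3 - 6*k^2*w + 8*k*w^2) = k^2 - 6*k*w + 8*w^2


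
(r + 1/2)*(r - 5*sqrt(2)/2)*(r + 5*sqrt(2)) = r^3 + r^2/2 + 5*sqrt(2)*r^2/2 - 25*r + 5*sqrt(2)*r/4 - 25/2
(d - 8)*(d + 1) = d^2 - 7*d - 8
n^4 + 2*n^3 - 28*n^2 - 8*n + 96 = (n - 4)*(n - 2)*(n + 2)*(n + 6)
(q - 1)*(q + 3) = q^2 + 2*q - 3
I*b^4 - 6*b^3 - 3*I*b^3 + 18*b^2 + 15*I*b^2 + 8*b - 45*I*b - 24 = (b - 3)*(b - I)*(b + 8*I)*(I*b + 1)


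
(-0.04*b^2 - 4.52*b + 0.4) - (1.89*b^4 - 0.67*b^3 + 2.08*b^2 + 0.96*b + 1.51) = -1.89*b^4 + 0.67*b^3 - 2.12*b^2 - 5.48*b - 1.11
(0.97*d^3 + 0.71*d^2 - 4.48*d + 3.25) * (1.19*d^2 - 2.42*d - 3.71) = 1.1543*d^5 - 1.5025*d^4 - 10.6481*d^3 + 12.075*d^2 + 8.7558*d - 12.0575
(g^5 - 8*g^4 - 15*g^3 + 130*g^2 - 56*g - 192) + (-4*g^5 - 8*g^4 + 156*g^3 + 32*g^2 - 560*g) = -3*g^5 - 16*g^4 + 141*g^3 + 162*g^2 - 616*g - 192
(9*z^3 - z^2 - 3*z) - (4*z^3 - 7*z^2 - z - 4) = 5*z^3 + 6*z^2 - 2*z + 4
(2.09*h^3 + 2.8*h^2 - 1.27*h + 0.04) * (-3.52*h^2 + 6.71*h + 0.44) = -7.3568*h^5 + 4.1679*h^4 + 24.178*h^3 - 7.4305*h^2 - 0.2904*h + 0.0176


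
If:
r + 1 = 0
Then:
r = -1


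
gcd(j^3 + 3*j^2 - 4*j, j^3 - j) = j^2 - j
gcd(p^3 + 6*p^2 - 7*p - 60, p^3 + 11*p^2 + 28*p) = p + 4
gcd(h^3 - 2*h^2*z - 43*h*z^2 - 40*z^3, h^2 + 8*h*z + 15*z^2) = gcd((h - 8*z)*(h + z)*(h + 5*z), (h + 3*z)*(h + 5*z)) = h + 5*z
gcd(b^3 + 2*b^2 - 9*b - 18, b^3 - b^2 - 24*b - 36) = b^2 + 5*b + 6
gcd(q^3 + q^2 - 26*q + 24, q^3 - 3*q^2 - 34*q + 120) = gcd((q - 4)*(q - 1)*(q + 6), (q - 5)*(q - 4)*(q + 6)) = q^2 + 2*q - 24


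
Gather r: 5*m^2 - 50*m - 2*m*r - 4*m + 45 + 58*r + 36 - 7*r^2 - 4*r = 5*m^2 - 54*m - 7*r^2 + r*(54 - 2*m) + 81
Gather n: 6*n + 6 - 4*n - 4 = 2*n + 2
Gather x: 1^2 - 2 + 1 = 0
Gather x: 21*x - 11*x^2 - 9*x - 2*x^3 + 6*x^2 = -2*x^3 - 5*x^2 + 12*x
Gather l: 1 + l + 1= l + 2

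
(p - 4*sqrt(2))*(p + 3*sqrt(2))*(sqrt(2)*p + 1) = sqrt(2)*p^3 - p^2 - 25*sqrt(2)*p - 24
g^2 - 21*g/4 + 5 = (g - 4)*(g - 5/4)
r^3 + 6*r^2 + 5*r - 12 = (r - 1)*(r + 3)*(r + 4)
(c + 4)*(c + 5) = c^2 + 9*c + 20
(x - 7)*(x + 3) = x^2 - 4*x - 21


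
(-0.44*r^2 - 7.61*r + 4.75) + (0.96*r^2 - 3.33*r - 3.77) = 0.52*r^2 - 10.94*r + 0.98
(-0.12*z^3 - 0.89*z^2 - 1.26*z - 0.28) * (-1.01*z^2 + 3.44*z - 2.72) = 0.1212*z^5 + 0.4861*z^4 - 1.4626*z^3 - 1.6308*z^2 + 2.464*z + 0.7616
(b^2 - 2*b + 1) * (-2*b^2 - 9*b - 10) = -2*b^4 - 5*b^3 + 6*b^2 + 11*b - 10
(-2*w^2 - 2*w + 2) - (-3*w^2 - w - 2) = w^2 - w + 4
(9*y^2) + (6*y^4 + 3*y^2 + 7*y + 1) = 6*y^4 + 12*y^2 + 7*y + 1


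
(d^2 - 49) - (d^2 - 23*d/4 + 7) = 23*d/4 - 56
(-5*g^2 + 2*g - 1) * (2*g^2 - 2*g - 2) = -10*g^4 + 14*g^3 + 4*g^2 - 2*g + 2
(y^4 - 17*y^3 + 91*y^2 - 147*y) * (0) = 0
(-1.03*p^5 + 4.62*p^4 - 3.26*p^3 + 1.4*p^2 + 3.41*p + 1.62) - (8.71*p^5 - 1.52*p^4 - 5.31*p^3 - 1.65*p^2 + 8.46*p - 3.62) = -9.74*p^5 + 6.14*p^4 + 2.05*p^3 + 3.05*p^2 - 5.05*p + 5.24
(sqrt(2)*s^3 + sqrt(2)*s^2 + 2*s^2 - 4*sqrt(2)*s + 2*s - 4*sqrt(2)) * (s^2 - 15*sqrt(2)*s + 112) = sqrt(2)*s^5 - 28*s^4 + sqrt(2)*s^4 - 28*s^3 + 78*sqrt(2)*s^3 + 78*sqrt(2)*s^2 + 344*s^2 - 448*sqrt(2)*s + 344*s - 448*sqrt(2)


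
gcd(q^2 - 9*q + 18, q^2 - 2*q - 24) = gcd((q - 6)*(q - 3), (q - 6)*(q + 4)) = q - 6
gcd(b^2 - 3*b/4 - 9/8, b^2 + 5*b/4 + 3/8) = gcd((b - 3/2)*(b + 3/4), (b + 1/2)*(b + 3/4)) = b + 3/4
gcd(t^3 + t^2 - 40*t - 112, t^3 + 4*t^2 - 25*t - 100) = t + 4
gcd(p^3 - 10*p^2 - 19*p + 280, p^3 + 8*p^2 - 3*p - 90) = p + 5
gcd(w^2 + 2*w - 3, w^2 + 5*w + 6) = w + 3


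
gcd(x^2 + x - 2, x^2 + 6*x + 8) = x + 2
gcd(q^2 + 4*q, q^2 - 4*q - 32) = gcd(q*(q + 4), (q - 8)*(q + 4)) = q + 4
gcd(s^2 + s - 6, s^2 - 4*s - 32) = 1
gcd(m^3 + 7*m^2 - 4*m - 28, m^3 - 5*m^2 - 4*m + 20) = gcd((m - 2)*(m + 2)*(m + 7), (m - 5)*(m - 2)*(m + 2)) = m^2 - 4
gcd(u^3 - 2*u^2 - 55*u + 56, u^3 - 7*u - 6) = 1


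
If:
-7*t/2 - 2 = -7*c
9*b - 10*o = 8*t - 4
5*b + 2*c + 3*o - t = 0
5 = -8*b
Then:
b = -5/8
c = -935/2688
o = 143/168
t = -1703/1344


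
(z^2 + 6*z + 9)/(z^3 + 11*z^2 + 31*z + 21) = (z + 3)/(z^2 + 8*z + 7)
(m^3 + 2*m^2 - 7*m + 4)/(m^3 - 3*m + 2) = (m + 4)/(m + 2)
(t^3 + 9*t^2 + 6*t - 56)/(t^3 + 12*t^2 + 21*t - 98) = (t + 4)/(t + 7)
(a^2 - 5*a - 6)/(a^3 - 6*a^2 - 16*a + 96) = (a + 1)/(a^2 - 16)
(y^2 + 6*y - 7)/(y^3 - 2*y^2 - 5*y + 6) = (y + 7)/(y^2 - y - 6)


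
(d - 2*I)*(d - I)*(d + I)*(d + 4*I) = d^4 + 2*I*d^3 + 9*d^2 + 2*I*d + 8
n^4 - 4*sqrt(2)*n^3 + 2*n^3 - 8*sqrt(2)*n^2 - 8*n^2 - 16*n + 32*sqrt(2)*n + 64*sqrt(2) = (n + 2)*(n - 4*sqrt(2))*(n - 2*sqrt(2))*(n + 2*sqrt(2))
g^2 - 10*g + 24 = (g - 6)*(g - 4)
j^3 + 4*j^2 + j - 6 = (j - 1)*(j + 2)*(j + 3)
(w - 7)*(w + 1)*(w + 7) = w^3 + w^2 - 49*w - 49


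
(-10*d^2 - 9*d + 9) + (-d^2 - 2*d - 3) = -11*d^2 - 11*d + 6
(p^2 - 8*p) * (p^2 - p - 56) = p^4 - 9*p^3 - 48*p^2 + 448*p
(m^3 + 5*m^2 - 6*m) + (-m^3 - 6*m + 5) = 5*m^2 - 12*m + 5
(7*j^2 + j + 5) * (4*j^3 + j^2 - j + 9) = 28*j^5 + 11*j^4 + 14*j^3 + 67*j^2 + 4*j + 45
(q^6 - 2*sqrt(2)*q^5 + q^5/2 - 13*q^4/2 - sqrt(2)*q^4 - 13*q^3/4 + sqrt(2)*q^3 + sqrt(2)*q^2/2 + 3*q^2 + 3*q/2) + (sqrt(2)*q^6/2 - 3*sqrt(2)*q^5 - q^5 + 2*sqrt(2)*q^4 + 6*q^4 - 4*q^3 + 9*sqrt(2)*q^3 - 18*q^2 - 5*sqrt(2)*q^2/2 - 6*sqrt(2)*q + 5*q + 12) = sqrt(2)*q^6/2 + q^6 - 5*sqrt(2)*q^5 - q^5/2 - q^4/2 + sqrt(2)*q^4 - 29*q^3/4 + 10*sqrt(2)*q^3 - 15*q^2 - 2*sqrt(2)*q^2 - 6*sqrt(2)*q + 13*q/2 + 12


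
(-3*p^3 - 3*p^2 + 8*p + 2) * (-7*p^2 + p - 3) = 21*p^5 + 18*p^4 - 50*p^3 + 3*p^2 - 22*p - 6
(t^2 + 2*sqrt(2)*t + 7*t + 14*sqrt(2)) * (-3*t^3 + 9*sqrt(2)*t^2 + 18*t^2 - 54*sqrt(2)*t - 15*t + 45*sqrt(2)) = -3*t^5 - 3*t^4 + 3*sqrt(2)*t^4 + 3*sqrt(2)*t^3 + 147*t^3 - 111*sqrt(2)*t^2 - 69*t^2 - 1332*t + 105*sqrt(2)*t + 1260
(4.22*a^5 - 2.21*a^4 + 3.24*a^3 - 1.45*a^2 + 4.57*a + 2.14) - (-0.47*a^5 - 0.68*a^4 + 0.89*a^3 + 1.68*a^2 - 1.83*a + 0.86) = 4.69*a^5 - 1.53*a^4 + 2.35*a^3 - 3.13*a^2 + 6.4*a + 1.28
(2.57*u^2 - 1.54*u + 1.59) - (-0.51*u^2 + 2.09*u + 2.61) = 3.08*u^2 - 3.63*u - 1.02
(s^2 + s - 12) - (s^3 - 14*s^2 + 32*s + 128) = -s^3 + 15*s^2 - 31*s - 140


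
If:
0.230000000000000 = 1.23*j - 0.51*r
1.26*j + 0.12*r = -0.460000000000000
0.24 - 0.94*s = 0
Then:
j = -0.26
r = -1.08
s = 0.26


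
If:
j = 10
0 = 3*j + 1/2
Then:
No Solution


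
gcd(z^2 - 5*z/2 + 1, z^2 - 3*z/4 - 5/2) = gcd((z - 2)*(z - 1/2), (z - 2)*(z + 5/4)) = z - 2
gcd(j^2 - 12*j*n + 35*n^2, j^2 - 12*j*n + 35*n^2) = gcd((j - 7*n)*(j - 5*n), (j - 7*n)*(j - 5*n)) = j^2 - 12*j*n + 35*n^2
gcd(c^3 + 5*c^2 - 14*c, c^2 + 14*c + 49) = c + 7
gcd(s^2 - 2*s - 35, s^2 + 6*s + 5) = s + 5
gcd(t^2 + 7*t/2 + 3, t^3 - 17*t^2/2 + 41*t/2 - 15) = 1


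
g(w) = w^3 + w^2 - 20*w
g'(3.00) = 13.00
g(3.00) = -24.00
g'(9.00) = 241.00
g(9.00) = 630.00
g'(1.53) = -9.92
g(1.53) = -24.68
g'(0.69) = -17.19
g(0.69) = -13.00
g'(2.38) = 1.75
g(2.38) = -28.45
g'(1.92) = -5.10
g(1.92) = -27.64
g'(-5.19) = 50.43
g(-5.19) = -9.06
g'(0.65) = -17.43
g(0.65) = -12.30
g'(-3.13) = 3.13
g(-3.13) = 41.73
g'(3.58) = 25.61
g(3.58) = -12.90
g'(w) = 3*w^2 + 2*w - 20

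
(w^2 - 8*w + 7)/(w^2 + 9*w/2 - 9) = 2*(w^2 - 8*w + 7)/(2*w^2 + 9*w - 18)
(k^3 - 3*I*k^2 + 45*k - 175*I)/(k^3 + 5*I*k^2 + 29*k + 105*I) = (k - 5*I)/(k + 3*I)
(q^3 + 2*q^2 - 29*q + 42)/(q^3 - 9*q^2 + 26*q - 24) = (q + 7)/(q - 4)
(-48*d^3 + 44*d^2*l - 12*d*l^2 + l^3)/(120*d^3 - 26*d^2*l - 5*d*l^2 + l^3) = (-2*d + l)/(5*d + l)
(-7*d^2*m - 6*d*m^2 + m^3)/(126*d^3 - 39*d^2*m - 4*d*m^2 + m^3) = m*(-d - m)/(18*d^2 - 3*d*m - m^2)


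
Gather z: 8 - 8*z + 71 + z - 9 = 70 - 7*z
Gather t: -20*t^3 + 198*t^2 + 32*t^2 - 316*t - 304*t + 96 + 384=-20*t^3 + 230*t^2 - 620*t + 480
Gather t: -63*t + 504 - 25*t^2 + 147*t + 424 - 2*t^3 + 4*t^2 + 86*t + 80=-2*t^3 - 21*t^2 + 170*t + 1008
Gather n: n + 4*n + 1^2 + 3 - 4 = 5*n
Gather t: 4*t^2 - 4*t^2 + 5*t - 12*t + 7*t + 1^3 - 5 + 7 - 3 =0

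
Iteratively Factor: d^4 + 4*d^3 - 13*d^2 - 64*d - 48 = (d + 4)*(d^3 - 13*d - 12) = (d + 1)*(d + 4)*(d^2 - d - 12) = (d - 4)*(d + 1)*(d + 4)*(d + 3)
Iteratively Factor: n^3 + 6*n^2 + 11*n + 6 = (n + 3)*(n^2 + 3*n + 2) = (n + 1)*(n + 3)*(n + 2)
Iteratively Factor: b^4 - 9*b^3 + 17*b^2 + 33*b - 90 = (b - 3)*(b^3 - 6*b^2 - b + 30) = (b - 3)^2*(b^2 - 3*b - 10) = (b - 5)*(b - 3)^2*(b + 2)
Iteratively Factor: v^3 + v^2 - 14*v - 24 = (v + 3)*(v^2 - 2*v - 8) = (v + 2)*(v + 3)*(v - 4)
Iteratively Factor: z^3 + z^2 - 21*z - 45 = (z + 3)*(z^2 - 2*z - 15) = (z - 5)*(z + 3)*(z + 3)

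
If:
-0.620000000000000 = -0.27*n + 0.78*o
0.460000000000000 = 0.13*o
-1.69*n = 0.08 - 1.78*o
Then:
No Solution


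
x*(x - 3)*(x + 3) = x^3 - 9*x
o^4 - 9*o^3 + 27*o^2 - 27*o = o*(o - 3)^3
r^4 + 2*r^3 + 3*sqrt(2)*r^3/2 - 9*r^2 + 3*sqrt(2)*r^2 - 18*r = r*(r + 2)*(r - 3*sqrt(2)/2)*(r + 3*sqrt(2))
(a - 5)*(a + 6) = a^2 + a - 30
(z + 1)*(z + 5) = z^2 + 6*z + 5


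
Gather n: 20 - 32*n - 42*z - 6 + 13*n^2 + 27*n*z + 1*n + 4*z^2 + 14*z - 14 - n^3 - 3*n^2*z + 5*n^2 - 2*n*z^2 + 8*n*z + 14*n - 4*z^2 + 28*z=-n^3 + n^2*(18 - 3*z) + n*(-2*z^2 + 35*z - 17)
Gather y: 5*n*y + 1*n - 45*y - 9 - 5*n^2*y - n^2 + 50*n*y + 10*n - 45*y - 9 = -n^2 + 11*n + y*(-5*n^2 + 55*n - 90) - 18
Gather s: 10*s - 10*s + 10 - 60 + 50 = 0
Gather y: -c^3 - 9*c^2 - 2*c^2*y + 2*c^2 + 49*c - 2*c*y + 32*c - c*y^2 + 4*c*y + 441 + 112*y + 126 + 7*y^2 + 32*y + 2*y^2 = -c^3 - 7*c^2 + 81*c + y^2*(9 - c) + y*(-2*c^2 + 2*c + 144) + 567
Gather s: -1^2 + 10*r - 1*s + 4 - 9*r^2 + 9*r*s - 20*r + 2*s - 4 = -9*r^2 - 10*r + s*(9*r + 1) - 1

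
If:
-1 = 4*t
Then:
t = -1/4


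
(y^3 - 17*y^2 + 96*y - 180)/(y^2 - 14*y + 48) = (y^2 - 11*y + 30)/(y - 8)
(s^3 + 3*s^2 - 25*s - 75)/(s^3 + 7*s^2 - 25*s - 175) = (s + 3)/(s + 7)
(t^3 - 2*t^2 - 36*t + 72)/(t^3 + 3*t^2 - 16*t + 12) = (t - 6)/(t - 1)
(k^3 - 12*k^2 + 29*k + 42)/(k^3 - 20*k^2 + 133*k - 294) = (k + 1)/(k - 7)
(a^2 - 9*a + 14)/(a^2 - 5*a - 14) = (a - 2)/(a + 2)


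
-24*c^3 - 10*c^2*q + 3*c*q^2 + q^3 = (-3*c + q)*(2*c + q)*(4*c + q)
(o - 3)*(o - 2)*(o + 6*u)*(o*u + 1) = o^4*u + 6*o^3*u^2 - 5*o^3*u + o^3 - 30*o^2*u^2 + 12*o^2*u - 5*o^2 + 36*o*u^2 - 30*o*u + 6*o + 36*u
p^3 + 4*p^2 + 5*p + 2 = (p + 1)^2*(p + 2)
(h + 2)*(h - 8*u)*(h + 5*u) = h^3 - 3*h^2*u + 2*h^2 - 40*h*u^2 - 6*h*u - 80*u^2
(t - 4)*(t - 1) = t^2 - 5*t + 4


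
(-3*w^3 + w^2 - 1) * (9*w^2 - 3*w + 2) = -27*w^5 + 18*w^4 - 9*w^3 - 7*w^2 + 3*w - 2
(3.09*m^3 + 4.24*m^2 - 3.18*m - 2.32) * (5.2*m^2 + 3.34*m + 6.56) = 16.068*m^5 + 32.3686*m^4 + 17.896*m^3 + 5.1292*m^2 - 28.6096*m - 15.2192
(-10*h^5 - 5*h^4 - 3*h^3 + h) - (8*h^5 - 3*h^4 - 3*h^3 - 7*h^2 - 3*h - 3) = -18*h^5 - 2*h^4 + 7*h^2 + 4*h + 3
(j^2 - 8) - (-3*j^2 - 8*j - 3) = 4*j^2 + 8*j - 5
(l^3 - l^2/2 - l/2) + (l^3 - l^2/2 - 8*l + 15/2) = 2*l^3 - l^2 - 17*l/2 + 15/2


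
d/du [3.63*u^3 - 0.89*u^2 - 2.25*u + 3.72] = 10.89*u^2 - 1.78*u - 2.25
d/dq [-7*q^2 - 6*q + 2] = -14*q - 6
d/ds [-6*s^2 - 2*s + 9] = -12*s - 2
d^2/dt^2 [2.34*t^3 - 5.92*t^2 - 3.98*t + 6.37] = 14.04*t - 11.84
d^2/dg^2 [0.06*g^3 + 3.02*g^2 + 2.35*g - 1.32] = 0.36*g + 6.04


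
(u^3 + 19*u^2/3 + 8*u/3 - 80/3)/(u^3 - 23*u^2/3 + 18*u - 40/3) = (u^2 + 8*u + 16)/(u^2 - 6*u + 8)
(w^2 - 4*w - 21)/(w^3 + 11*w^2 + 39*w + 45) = (w - 7)/(w^2 + 8*w + 15)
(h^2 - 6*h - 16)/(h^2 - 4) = (h - 8)/(h - 2)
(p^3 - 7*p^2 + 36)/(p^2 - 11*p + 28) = (p^3 - 7*p^2 + 36)/(p^2 - 11*p + 28)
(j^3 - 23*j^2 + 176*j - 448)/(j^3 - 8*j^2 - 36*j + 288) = (j^2 - 15*j + 56)/(j^2 - 36)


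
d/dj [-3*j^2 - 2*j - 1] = -6*j - 2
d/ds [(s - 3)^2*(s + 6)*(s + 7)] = 4*s^3 + 21*s^2 - 54*s - 135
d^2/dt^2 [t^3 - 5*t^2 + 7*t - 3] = 6*t - 10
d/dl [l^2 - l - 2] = 2*l - 1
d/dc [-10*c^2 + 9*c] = 9 - 20*c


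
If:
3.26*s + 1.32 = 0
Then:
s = -0.40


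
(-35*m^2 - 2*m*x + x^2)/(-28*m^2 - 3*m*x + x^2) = (5*m + x)/(4*m + x)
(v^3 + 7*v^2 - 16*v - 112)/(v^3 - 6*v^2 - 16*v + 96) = (v + 7)/(v - 6)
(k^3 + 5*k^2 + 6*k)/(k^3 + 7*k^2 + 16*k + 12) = k/(k + 2)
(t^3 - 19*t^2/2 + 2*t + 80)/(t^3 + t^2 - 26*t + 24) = (t^2 - 11*t/2 - 20)/(t^2 + 5*t - 6)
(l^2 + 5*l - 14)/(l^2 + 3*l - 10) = (l + 7)/(l + 5)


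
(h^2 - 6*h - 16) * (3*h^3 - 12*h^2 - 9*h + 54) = 3*h^5 - 30*h^4 + 15*h^3 + 300*h^2 - 180*h - 864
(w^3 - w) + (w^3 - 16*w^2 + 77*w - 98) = 2*w^3 - 16*w^2 + 76*w - 98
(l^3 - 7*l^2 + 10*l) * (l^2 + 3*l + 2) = l^5 - 4*l^4 - 9*l^3 + 16*l^2 + 20*l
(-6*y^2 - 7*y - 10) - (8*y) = -6*y^2 - 15*y - 10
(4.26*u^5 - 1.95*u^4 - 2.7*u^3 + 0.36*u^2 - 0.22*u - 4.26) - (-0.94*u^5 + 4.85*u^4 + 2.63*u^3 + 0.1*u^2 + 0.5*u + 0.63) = 5.2*u^5 - 6.8*u^4 - 5.33*u^3 + 0.26*u^2 - 0.72*u - 4.89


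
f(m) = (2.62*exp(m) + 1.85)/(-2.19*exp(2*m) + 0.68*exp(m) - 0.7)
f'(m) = (2.62*exp(m) + 1.85)*(4.38*exp(2*m) - 0.68*exp(m))/(-2.19*exp(2*m) + 0.68*exp(m) - 0.7)^2 + 2.62*exp(m)/(-2.19*exp(2*m) + 0.68*exp(m) - 0.7) = (5.7378*exp(2*m) + 8.103*exp(m) - 3.092)*exp(m)/(4.7961*exp(4*m) - 2.9784*exp(3*m) + 3.5284*exp(2*m) - 0.952*exp(m) + 0.49)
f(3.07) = -0.06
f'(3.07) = 0.06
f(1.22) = -0.46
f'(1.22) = 0.55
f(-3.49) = -2.83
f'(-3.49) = -0.19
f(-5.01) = -2.68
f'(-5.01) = -0.04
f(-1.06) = -3.79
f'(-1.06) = 0.26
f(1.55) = -0.31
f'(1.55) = 0.36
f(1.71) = -0.26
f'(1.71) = 0.29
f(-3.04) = -2.94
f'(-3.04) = -0.28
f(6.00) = 0.00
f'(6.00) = 0.00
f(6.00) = 0.00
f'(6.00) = 0.00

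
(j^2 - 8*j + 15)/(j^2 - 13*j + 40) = (j - 3)/(j - 8)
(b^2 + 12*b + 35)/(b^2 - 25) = (b + 7)/(b - 5)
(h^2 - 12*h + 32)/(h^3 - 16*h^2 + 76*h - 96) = (h - 4)/(h^2 - 8*h + 12)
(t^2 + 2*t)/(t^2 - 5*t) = (t + 2)/(t - 5)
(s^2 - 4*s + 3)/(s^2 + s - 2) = (s - 3)/(s + 2)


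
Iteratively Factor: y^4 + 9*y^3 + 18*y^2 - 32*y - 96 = (y - 2)*(y^3 + 11*y^2 + 40*y + 48) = (y - 2)*(y + 3)*(y^2 + 8*y + 16) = (y - 2)*(y + 3)*(y + 4)*(y + 4)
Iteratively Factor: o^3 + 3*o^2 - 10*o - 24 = (o - 3)*(o^2 + 6*o + 8) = (o - 3)*(o + 2)*(o + 4)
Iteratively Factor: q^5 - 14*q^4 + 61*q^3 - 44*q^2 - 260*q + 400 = (q - 4)*(q^4 - 10*q^3 + 21*q^2 + 40*q - 100) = (q - 4)*(q + 2)*(q^3 - 12*q^2 + 45*q - 50) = (q - 5)*(q - 4)*(q + 2)*(q^2 - 7*q + 10) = (q - 5)^2*(q - 4)*(q + 2)*(q - 2)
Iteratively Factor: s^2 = (s)*(s)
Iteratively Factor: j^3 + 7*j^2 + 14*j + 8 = (j + 2)*(j^2 + 5*j + 4) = (j + 2)*(j + 4)*(j + 1)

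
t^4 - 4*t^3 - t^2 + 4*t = t*(t - 4)*(t - 1)*(t + 1)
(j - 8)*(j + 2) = j^2 - 6*j - 16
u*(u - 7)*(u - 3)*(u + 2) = u^4 - 8*u^3 + u^2 + 42*u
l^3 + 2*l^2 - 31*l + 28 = (l - 4)*(l - 1)*(l + 7)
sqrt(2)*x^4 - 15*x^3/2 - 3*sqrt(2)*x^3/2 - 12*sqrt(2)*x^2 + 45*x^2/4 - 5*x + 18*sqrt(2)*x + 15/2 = (x - 3/2)*(x - 5*sqrt(2))*(x + sqrt(2))*(sqrt(2)*x + 1/2)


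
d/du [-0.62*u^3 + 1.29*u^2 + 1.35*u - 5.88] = -1.86*u^2 + 2.58*u + 1.35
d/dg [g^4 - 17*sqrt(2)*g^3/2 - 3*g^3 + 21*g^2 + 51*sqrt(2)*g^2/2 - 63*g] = 4*g^3 - 51*sqrt(2)*g^2/2 - 9*g^2 + 42*g + 51*sqrt(2)*g - 63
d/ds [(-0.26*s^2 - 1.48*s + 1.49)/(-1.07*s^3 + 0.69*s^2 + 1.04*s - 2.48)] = (-0.2782*s^4 - 3.1672*s^3 + 5.5337*s^2 - 0.7666*s + 2.1208)/(1.1449*s^6 - 1.4766*s^5 - 1.7495*s^4 + 6.7424*s^3 - 2.3408*s^2 - 5.1584*s + 6.1504)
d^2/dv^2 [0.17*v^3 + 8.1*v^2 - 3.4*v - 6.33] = 1.02*v + 16.2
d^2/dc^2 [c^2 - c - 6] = 2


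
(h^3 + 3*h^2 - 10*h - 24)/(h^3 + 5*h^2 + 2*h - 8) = (h - 3)/(h - 1)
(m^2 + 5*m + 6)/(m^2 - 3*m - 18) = (m + 2)/(m - 6)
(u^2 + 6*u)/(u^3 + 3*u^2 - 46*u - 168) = u/(u^2 - 3*u - 28)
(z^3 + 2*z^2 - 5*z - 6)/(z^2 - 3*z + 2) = (z^2 + 4*z + 3)/(z - 1)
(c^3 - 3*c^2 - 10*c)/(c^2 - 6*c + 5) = c*(c + 2)/(c - 1)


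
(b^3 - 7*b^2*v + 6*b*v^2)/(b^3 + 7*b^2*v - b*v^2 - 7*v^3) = b*(b - 6*v)/(b^2 + 8*b*v + 7*v^2)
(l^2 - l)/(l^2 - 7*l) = (l - 1)/(l - 7)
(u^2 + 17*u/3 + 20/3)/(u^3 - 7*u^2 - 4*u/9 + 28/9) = 3*(3*u^2 + 17*u + 20)/(9*u^3 - 63*u^2 - 4*u + 28)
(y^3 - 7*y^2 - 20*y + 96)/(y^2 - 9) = (y^2 - 4*y - 32)/(y + 3)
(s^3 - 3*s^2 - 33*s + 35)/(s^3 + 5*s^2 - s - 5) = (s - 7)/(s + 1)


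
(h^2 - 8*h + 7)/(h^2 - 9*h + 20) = (h^2 - 8*h + 7)/(h^2 - 9*h + 20)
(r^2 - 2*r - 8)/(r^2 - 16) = (r + 2)/(r + 4)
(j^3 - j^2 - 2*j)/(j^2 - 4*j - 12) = j*(-j^2 + j + 2)/(-j^2 + 4*j + 12)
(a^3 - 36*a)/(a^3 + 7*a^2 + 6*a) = (a - 6)/(a + 1)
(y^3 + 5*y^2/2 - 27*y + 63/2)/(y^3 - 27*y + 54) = (2*y^2 + 11*y - 21)/(2*(y^2 + 3*y - 18))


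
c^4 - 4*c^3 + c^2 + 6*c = c*(c - 3)*(c - 2)*(c + 1)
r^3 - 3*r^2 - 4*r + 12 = (r - 3)*(r - 2)*(r + 2)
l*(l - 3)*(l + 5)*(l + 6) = l^4 + 8*l^3 - 3*l^2 - 90*l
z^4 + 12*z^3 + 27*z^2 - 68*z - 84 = (z - 2)*(z + 1)*(z + 6)*(z + 7)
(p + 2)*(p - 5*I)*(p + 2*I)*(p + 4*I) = p^4 + 2*p^3 + I*p^3 + 22*p^2 + 2*I*p^2 + 44*p + 40*I*p + 80*I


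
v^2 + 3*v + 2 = (v + 1)*(v + 2)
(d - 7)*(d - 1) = d^2 - 8*d + 7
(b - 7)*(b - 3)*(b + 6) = b^3 - 4*b^2 - 39*b + 126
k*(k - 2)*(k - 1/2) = k^3 - 5*k^2/2 + k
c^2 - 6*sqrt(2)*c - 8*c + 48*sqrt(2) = (c - 8)*(c - 6*sqrt(2))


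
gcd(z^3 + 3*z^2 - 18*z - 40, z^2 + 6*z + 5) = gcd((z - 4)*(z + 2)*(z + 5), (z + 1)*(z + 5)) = z + 5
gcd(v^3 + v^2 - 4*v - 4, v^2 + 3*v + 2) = v^2 + 3*v + 2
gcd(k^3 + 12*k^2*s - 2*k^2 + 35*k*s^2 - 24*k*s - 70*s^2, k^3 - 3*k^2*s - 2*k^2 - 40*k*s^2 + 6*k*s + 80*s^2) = k^2 + 5*k*s - 2*k - 10*s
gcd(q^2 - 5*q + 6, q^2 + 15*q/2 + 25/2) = 1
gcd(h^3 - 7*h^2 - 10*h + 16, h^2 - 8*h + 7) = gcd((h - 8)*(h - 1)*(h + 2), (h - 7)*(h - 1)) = h - 1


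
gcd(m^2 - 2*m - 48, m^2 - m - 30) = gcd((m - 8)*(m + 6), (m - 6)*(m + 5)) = 1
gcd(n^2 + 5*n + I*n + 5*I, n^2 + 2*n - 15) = n + 5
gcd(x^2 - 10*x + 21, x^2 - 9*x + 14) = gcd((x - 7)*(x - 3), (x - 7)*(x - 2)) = x - 7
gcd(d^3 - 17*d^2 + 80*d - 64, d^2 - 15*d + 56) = d - 8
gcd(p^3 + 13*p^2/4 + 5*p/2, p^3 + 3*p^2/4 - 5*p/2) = p^2 + 2*p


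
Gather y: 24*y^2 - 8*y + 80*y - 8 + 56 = 24*y^2 + 72*y + 48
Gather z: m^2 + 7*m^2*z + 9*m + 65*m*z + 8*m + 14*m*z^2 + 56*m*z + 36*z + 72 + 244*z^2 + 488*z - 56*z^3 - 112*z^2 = m^2 + 17*m - 56*z^3 + z^2*(14*m + 132) + z*(7*m^2 + 121*m + 524) + 72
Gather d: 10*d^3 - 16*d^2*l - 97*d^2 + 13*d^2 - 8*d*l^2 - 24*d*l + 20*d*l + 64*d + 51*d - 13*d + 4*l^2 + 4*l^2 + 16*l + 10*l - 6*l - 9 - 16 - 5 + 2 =10*d^3 + d^2*(-16*l - 84) + d*(-8*l^2 - 4*l + 102) + 8*l^2 + 20*l - 28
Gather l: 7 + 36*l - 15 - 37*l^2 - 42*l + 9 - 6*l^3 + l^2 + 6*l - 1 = -6*l^3 - 36*l^2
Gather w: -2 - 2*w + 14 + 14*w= 12*w + 12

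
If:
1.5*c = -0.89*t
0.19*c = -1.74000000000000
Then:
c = -9.16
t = 15.43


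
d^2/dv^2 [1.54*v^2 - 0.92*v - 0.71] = 3.08000000000000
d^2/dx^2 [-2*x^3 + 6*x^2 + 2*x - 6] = 12 - 12*x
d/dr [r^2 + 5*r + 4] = 2*r + 5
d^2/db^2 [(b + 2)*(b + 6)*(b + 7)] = 6*b + 30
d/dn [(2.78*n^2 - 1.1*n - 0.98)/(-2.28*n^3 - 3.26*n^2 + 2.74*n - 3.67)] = (6.3384*n^4 - 5.016*n^3 - 2.672*n^2 - 26.7948*n + 6.7222)/(5.1984*n^6 + 14.8656*n^5 - 1.8668*n^4 - 1.1296*n^3 + 31.436*n^2 - 20.1116*n + 13.4689)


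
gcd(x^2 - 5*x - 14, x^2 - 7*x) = x - 7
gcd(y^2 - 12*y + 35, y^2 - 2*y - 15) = y - 5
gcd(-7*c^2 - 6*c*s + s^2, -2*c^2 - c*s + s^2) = c + s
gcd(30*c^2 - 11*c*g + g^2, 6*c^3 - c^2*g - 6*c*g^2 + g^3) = 6*c - g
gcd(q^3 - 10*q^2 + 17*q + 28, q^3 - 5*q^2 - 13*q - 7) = q^2 - 6*q - 7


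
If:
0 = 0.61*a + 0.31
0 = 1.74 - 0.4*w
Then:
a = -0.51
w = 4.35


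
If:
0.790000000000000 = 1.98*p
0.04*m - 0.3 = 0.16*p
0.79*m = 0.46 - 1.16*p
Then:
No Solution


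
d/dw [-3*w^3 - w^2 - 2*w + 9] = -9*w^2 - 2*w - 2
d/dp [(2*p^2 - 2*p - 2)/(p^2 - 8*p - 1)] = 14*(-p^2 - 1)/(p^4 - 16*p^3 + 62*p^2 + 16*p + 1)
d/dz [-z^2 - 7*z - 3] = -2*z - 7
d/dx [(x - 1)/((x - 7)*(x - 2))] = (-x^2 + 2*x + 5)/(x^4 - 18*x^3 + 109*x^2 - 252*x + 196)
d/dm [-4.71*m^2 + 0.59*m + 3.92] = 0.59 - 9.42*m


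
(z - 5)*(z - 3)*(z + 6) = z^3 - 2*z^2 - 33*z + 90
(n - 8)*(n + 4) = n^2 - 4*n - 32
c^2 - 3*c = c*(c - 3)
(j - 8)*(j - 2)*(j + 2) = j^3 - 8*j^2 - 4*j + 32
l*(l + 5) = l^2 + 5*l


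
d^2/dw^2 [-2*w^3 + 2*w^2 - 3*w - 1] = 4 - 12*w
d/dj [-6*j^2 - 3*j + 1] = -12*j - 3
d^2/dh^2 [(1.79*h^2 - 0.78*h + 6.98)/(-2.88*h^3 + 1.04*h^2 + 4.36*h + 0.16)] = (-29.693952*h^6 + 38.817792*h^5 - 843.616512*h^4 + 360.465344*h^3 + 486.6816*h^2 - 209.977728*h - 264.230976)/(23.887872*h^9 - 25.878528*h^8 - 99.145728*h^7 + 73.248256*h^6 + 152.971008*h^5 - 47.774592*h^4 - 87.013696*h^3 - 9.20448*h^2 - 0.334848*h - 0.004096)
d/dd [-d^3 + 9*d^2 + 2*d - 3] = -3*d^2 + 18*d + 2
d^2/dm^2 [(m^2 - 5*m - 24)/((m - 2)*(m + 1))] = 4*(-2*m^3 - 33*m^2 + 21*m - 29)/(m^6 - 3*m^5 - 3*m^4 + 11*m^3 + 6*m^2 - 12*m - 8)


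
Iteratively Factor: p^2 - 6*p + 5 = (p - 5)*(p - 1)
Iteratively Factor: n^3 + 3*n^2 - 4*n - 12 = (n + 2)*(n^2 + n - 6) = (n - 2)*(n + 2)*(n + 3)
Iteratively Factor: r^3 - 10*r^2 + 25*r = (r - 5)*(r^2 - 5*r) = (r - 5)^2*(r)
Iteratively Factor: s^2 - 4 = (s - 2)*(s + 2)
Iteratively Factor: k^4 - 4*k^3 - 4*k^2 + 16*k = (k - 4)*(k^3 - 4*k) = (k - 4)*(k - 2)*(k^2 + 2*k) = k*(k - 4)*(k - 2)*(k + 2)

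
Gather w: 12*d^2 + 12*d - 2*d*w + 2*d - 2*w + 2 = 12*d^2 + 14*d + w*(-2*d - 2) + 2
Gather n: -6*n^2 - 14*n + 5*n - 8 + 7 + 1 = -6*n^2 - 9*n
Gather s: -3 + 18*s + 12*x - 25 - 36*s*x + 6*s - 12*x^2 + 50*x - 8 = s*(24 - 36*x) - 12*x^2 + 62*x - 36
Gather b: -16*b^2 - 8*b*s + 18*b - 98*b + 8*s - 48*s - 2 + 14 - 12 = -16*b^2 + b*(-8*s - 80) - 40*s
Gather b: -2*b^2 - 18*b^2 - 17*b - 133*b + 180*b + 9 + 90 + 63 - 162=-20*b^2 + 30*b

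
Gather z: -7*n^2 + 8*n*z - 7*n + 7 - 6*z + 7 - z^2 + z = -7*n^2 - 7*n - z^2 + z*(8*n - 5) + 14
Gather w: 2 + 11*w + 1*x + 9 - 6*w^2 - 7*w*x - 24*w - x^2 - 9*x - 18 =-6*w^2 + w*(-7*x - 13) - x^2 - 8*x - 7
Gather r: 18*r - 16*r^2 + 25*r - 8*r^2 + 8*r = -24*r^2 + 51*r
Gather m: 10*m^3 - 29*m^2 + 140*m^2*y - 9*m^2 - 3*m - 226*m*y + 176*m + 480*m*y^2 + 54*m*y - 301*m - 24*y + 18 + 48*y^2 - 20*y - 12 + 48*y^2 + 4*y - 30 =10*m^3 + m^2*(140*y - 38) + m*(480*y^2 - 172*y - 128) + 96*y^2 - 40*y - 24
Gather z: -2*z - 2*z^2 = -2*z^2 - 2*z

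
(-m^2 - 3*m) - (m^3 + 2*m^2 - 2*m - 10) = -m^3 - 3*m^2 - m + 10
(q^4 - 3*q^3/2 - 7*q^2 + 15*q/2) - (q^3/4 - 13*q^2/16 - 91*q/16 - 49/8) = q^4 - 7*q^3/4 - 99*q^2/16 + 211*q/16 + 49/8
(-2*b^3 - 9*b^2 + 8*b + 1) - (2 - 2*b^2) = -2*b^3 - 7*b^2 + 8*b - 1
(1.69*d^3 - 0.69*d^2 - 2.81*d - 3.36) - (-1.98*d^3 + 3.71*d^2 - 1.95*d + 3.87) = 3.67*d^3 - 4.4*d^2 - 0.86*d - 7.23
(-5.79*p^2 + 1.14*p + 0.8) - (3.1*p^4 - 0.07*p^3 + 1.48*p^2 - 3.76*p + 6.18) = -3.1*p^4 + 0.07*p^3 - 7.27*p^2 + 4.9*p - 5.38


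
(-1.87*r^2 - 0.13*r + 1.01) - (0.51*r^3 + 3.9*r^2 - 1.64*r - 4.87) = -0.51*r^3 - 5.77*r^2 + 1.51*r + 5.88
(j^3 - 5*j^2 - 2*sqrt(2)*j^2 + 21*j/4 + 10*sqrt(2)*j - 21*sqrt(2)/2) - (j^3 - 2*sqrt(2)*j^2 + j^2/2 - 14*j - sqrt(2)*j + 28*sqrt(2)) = -11*j^2/2 + 11*sqrt(2)*j + 77*j/4 - 77*sqrt(2)/2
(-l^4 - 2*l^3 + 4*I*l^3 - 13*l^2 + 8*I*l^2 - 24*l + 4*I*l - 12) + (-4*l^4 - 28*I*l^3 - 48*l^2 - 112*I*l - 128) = -5*l^4 - 2*l^3 - 24*I*l^3 - 61*l^2 + 8*I*l^2 - 24*l - 108*I*l - 140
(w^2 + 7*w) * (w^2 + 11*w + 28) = w^4 + 18*w^3 + 105*w^2 + 196*w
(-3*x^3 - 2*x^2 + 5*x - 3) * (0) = 0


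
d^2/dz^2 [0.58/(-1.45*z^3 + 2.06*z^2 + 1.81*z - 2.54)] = ((5.046*z - 2.3896)*(1.45*z^3 - 2.06*z^2 - 1.81*z + 2.54) - 0.58*(-8.7*z^2 + 8.24*z + 3.62)*(-4.35*z^2 + 4.12*z + 1.81))/(1.45*z^3 - 2.06*z^2 - 1.81*z + 2.54)^3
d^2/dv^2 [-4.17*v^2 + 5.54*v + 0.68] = -8.34000000000000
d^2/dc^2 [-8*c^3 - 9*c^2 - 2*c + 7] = -48*c - 18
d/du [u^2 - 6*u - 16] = 2*u - 6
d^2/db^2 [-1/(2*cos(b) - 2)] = (cos(b) + 2)/(2*(cos(b) - 1)^2)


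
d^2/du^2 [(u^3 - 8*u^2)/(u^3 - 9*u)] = 2*(-8*u^3 + 27*u^2 - 216*u + 81)/(u^6 - 27*u^4 + 243*u^2 - 729)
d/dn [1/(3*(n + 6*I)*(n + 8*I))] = 2*(-n - 7*I)/(3*(n^4 + 28*I*n^3 - 292*n^2 - 1344*I*n + 2304))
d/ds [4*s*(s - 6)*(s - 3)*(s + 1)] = 16*s^3 - 96*s^2 + 72*s + 72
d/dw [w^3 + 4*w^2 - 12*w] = 3*w^2 + 8*w - 12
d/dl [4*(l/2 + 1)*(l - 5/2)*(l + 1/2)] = 6*l^2 - 21/2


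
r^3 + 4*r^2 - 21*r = r*(r - 3)*(r + 7)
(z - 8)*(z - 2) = z^2 - 10*z + 16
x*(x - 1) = x^2 - x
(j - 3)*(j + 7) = j^2 + 4*j - 21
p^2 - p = p*(p - 1)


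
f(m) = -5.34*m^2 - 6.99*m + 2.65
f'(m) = -10.68*m - 6.99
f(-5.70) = -131.00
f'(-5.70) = 53.89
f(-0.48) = 4.77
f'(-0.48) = -1.86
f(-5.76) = -134.26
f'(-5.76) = 54.53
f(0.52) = -2.43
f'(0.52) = -12.54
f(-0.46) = 4.74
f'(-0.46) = -2.08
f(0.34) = -0.34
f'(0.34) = -10.62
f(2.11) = -35.87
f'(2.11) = -29.52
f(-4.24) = -63.71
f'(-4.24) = 38.29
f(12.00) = -850.19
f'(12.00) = -135.15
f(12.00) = -850.19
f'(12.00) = -135.15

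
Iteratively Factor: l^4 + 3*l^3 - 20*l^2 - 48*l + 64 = (l + 4)*(l^3 - l^2 - 16*l + 16) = (l - 1)*(l + 4)*(l^2 - 16) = (l - 1)*(l + 4)^2*(l - 4)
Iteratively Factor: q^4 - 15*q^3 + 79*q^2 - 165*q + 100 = (q - 1)*(q^3 - 14*q^2 + 65*q - 100) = (q - 5)*(q - 1)*(q^2 - 9*q + 20) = (q - 5)*(q - 4)*(q - 1)*(q - 5)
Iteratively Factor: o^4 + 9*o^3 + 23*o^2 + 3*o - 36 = (o + 3)*(o^3 + 6*o^2 + 5*o - 12) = (o + 3)^2*(o^2 + 3*o - 4) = (o - 1)*(o + 3)^2*(o + 4)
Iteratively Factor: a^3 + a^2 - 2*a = (a + 2)*(a^2 - a) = a*(a + 2)*(a - 1)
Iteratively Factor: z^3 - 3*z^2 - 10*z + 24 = (z - 2)*(z^2 - z - 12) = (z - 4)*(z - 2)*(z + 3)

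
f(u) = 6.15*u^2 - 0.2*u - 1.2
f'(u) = 12.3*u - 0.2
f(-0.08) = -1.14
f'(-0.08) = -1.18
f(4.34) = 113.77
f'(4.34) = 53.18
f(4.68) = 132.56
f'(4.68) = 57.36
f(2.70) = 43.09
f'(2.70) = 33.01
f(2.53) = 37.66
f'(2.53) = 30.92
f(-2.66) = 42.85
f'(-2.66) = -32.92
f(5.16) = 161.52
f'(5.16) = 63.27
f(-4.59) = 129.29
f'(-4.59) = -56.66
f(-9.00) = 498.75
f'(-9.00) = -110.90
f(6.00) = 219.00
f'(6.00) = 73.60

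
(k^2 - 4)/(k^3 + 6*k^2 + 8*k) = (k - 2)/(k*(k + 4))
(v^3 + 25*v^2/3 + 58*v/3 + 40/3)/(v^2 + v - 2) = (3*v^2 + 19*v + 20)/(3*(v - 1))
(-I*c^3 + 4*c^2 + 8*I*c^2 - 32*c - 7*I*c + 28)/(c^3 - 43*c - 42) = (-I*c^2 + c*(4 + I) - 4)/(c^2 + 7*c + 6)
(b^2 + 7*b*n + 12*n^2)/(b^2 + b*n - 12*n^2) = (b + 3*n)/(b - 3*n)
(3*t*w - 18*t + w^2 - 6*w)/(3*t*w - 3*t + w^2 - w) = (w - 6)/(w - 1)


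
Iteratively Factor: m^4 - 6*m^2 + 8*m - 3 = (m - 1)*(m^3 + m^2 - 5*m + 3) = (m - 1)^2*(m^2 + 2*m - 3) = (m - 1)^3*(m + 3)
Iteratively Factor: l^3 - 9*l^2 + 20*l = (l - 4)*(l^2 - 5*l) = l*(l - 4)*(l - 5)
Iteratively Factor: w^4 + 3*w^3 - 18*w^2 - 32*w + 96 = (w + 4)*(w^3 - w^2 - 14*w + 24) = (w - 2)*(w + 4)*(w^2 + w - 12) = (w - 2)*(w + 4)^2*(w - 3)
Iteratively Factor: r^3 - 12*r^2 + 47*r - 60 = (r - 5)*(r^2 - 7*r + 12) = (r - 5)*(r - 4)*(r - 3)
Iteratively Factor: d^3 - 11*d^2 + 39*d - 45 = (d - 3)*(d^2 - 8*d + 15) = (d - 3)^2*(d - 5)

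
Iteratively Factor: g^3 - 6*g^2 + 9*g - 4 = (g - 1)*(g^2 - 5*g + 4) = (g - 4)*(g - 1)*(g - 1)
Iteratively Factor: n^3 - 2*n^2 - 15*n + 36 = (n + 4)*(n^2 - 6*n + 9) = (n - 3)*(n + 4)*(n - 3)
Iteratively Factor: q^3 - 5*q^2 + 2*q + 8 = (q - 4)*(q^2 - q - 2) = (q - 4)*(q - 2)*(q + 1)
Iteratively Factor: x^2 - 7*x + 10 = (x - 2)*(x - 5)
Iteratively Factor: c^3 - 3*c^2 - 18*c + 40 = (c - 5)*(c^2 + 2*c - 8) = (c - 5)*(c - 2)*(c + 4)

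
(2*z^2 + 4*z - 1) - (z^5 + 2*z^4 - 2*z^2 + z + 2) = -z^5 - 2*z^4 + 4*z^2 + 3*z - 3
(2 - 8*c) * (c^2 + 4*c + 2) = -8*c^3 - 30*c^2 - 8*c + 4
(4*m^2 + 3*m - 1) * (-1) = -4*m^2 - 3*m + 1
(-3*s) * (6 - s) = 3*s^2 - 18*s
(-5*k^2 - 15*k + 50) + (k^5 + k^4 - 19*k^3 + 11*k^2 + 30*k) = k^5 + k^4 - 19*k^3 + 6*k^2 + 15*k + 50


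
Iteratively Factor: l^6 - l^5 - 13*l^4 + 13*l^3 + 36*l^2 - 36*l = (l - 2)*(l^5 + l^4 - 11*l^3 - 9*l^2 + 18*l) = l*(l - 2)*(l^4 + l^3 - 11*l^2 - 9*l + 18) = l*(l - 3)*(l - 2)*(l^3 + 4*l^2 + l - 6) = l*(l - 3)*(l - 2)*(l + 3)*(l^2 + l - 2) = l*(l - 3)*(l - 2)*(l - 1)*(l + 3)*(l + 2)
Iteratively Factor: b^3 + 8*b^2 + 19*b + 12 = (b + 3)*(b^2 + 5*b + 4) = (b + 3)*(b + 4)*(b + 1)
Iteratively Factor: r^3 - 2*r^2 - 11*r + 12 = (r - 4)*(r^2 + 2*r - 3) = (r - 4)*(r + 3)*(r - 1)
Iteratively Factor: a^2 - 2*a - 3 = (a + 1)*(a - 3)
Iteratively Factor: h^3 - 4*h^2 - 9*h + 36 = (h + 3)*(h^2 - 7*h + 12) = (h - 4)*(h + 3)*(h - 3)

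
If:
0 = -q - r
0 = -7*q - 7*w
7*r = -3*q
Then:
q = 0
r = 0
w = 0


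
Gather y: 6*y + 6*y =12*y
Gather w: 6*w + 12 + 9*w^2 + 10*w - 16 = 9*w^2 + 16*w - 4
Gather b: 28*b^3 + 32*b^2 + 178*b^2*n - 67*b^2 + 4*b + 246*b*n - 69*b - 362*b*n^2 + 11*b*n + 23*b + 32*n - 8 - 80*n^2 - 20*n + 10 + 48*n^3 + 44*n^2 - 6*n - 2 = 28*b^3 + b^2*(178*n - 35) + b*(-362*n^2 + 257*n - 42) + 48*n^3 - 36*n^2 + 6*n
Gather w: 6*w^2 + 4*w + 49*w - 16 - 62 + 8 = 6*w^2 + 53*w - 70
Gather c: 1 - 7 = -6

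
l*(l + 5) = l^2 + 5*l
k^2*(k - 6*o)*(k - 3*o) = k^4 - 9*k^3*o + 18*k^2*o^2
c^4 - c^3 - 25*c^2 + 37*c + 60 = (c - 4)*(c - 3)*(c + 1)*(c + 5)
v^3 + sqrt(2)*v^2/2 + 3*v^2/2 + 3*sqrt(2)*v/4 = v*(v + 3/2)*(v + sqrt(2)/2)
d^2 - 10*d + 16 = (d - 8)*(d - 2)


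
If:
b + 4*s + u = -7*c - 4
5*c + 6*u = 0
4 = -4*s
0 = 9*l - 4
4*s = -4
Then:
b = 37*u/5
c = -6*u/5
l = 4/9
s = -1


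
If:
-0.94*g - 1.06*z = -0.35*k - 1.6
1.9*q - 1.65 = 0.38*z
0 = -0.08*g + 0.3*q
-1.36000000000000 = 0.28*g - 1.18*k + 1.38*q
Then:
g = 3.06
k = 2.83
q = 0.82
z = -0.27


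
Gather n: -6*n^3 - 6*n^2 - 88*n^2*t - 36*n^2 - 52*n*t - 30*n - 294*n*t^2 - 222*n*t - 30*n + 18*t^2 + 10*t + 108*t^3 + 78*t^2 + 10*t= -6*n^3 + n^2*(-88*t - 42) + n*(-294*t^2 - 274*t - 60) + 108*t^3 + 96*t^2 + 20*t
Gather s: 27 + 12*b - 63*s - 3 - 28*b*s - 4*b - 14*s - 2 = 8*b + s*(-28*b - 77) + 22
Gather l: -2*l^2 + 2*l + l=-2*l^2 + 3*l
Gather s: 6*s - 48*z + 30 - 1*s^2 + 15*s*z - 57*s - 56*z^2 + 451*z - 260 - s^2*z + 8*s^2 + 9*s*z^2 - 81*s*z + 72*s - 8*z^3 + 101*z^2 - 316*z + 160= s^2*(7 - z) + s*(9*z^2 - 66*z + 21) - 8*z^3 + 45*z^2 + 87*z - 70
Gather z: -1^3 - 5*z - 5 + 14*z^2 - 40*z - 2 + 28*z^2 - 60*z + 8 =42*z^2 - 105*z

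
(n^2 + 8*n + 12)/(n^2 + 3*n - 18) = (n + 2)/(n - 3)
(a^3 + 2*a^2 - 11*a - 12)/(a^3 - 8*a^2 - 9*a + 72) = (a^2 + 5*a + 4)/(a^2 - 5*a - 24)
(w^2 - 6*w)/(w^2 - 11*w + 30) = w/(w - 5)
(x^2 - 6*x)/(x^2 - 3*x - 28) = x*(6 - x)/(-x^2 + 3*x + 28)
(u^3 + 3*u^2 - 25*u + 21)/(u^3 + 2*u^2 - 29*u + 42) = (u - 1)/(u - 2)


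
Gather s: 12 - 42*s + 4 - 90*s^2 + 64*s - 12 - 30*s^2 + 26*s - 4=-120*s^2 + 48*s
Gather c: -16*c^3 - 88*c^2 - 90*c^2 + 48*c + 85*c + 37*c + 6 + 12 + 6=-16*c^3 - 178*c^2 + 170*c + 24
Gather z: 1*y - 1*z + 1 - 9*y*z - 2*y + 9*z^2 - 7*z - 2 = -y + 9*z^2 + z*(-9*y - 8) - 1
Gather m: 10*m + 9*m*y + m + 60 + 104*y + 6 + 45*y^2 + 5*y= m*(9*y + 11) + 45*y^2 + 109*y + 66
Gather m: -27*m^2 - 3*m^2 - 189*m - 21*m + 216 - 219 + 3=-30*m^2 - 210*m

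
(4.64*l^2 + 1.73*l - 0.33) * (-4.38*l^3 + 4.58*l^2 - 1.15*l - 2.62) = -20.3232*l^5 + 13.6738*l^4 + 4.0328*l^3 - 15.6577*l^2 - 4.1531*l + 0.8646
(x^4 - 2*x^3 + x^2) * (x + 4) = x^5 + 2*x^4 - 7*x^3 + 4*x^2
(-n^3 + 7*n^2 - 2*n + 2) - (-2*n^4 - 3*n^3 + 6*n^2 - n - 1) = 2*n^4 + 2*n^3 + n^2 - n + 3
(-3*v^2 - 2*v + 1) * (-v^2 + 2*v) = 3*v^4 - 4*v^3 - 5*v^2 + 2*v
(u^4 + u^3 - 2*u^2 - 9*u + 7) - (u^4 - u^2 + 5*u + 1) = u^3 - u^2 - 14*u + 6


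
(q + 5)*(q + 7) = q^2 + 12*q + 35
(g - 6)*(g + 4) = g^2 - 2*g - 24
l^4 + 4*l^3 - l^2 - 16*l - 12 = (l - 2)*(l + 1)*(l + 2)*(l + 3)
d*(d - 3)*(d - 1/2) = d^3 - 7*d^2/2 + 3*d/2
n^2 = n^2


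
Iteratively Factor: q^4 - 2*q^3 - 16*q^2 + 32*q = (q - 4)*(q^3 + 2*q^2 - 8*q) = (q - 4)*(q - 2)*(q^2 + 4*q) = q*(q - 4)*(q - 2)*(q + 4)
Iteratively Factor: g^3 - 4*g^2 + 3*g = (g - 1)*(g^2 - 3*g) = (g - 3)*(g - 1)*(g)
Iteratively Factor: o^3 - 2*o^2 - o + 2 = (o - 1)*(o^2 - o - 2) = (o - 2)*(o - 1)*(o + 1)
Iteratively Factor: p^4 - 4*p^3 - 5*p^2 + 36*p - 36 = (p - 2)*(p^3 - 2*p^2 - 9*p + 18) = (p - 2)^2*(p^2 - 9) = (p - 2)^2*(p + 3)*(p - 3)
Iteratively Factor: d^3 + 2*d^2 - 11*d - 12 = (d - 3)*(d^2 + 5*d + 4) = (d - 3)*(d + 4)*(d + 1)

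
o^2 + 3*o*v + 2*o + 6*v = (o + 2)*(o + 3*v)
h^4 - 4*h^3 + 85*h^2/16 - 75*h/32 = h*(h - 3/2)*(h - 5/4)^2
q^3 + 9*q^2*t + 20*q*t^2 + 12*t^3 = (q + t)*(q + 2*t)*(q + 6*t)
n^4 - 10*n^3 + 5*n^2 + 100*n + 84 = (n - 7)*(n - 6)*(n + 1)*(n + 2)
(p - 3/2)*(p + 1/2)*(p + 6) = p^3 + 5*p^2 - 27*p/4 - 9/2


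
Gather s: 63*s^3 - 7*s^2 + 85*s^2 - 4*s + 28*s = 63*s^3 + 78*s^2 + 24*s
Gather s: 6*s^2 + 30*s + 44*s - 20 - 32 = 6*s^2 + 74*s - 52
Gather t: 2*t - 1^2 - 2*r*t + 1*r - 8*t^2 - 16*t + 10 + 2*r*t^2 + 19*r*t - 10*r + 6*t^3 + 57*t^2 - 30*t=-9*r + 6*t^3 + t^2*(2*r + 49) + t*(17*r - 44) + 9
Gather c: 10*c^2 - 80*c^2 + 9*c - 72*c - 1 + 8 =-70*c^2 - 63*c + 7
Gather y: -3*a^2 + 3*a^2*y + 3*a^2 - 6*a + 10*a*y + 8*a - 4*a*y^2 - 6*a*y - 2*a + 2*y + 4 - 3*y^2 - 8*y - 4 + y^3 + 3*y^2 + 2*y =-4*a*y^2 + y^3 + y*(3*a^2 + 4*a - 4)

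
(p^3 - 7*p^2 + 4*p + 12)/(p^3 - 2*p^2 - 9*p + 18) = (p^2 - 5*p - 6)/(p^2 - 9)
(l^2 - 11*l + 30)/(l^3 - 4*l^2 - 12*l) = (l - 5)/(l*(l + 2))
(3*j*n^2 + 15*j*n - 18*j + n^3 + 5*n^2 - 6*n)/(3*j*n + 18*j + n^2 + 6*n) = n - 1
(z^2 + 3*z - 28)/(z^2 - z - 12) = (z + 7)/(z + 3)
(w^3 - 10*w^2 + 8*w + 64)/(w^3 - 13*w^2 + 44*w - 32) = (w + 2)/(w - 1)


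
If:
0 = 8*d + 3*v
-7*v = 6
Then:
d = 9/28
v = -6/7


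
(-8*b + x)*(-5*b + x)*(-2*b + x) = -80*b^3 + 66*b^2*x - 15*b*x^2 + x^3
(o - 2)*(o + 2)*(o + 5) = o^3 + 5*o^2 - 4*o - 20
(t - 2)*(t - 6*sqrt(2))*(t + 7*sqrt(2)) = t^3 - 2*t^2 + sqrt(2)*t^2 - 84*t - 2*sqrt(2)*t + 168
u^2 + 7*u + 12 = (u + 3)*(u + 4)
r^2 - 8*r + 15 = (r - 5)*(r - 3)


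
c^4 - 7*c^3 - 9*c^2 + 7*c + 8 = (c - 8)*(c - 1)*(c + 1)^2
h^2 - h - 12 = (h - 4)*(h + 3)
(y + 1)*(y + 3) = y^2 + 4*y + 3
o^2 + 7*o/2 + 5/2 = (o + 1)*(o + 5/2)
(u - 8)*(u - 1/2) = u^2 - 17*u/2 + 4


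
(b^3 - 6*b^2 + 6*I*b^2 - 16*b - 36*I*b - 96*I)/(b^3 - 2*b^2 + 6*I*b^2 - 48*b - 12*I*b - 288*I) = (b + 2)/(b + 6)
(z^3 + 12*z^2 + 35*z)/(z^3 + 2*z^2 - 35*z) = (z + 5)/(z - 5)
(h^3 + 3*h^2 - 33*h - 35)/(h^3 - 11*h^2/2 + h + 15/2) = 2*(h + 7)/(2*h - 3)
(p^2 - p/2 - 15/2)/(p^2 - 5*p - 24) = (-2*p^2 + p + 15)/(2*(-p^2 + 5*p + 24))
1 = 1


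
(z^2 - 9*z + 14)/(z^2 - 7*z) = (z - 2)/z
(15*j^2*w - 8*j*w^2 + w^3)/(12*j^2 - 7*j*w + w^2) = w*(-5*j + w)/(-4*j + w)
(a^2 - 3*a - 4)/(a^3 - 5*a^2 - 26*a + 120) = (a + 1)/(a^2 - a - 30)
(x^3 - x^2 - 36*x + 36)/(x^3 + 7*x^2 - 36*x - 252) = (x - 1)/(x + 7)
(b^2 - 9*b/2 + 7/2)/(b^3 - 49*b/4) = 2*(b - 1)/(b*(2*b + 7))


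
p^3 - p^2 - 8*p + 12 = (p - 2)^2*(p + 3)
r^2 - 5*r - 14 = (r - 7)*(r + 2)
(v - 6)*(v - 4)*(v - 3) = v^3 - 13*v^2 + 54*v - 72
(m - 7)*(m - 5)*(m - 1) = m^3 - 13*m^2 + 47*m - 35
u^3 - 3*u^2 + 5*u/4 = u*(u - 5/2)*(u - 1/2)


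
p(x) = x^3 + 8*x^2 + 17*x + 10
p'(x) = 3*x^2 + 16*x + 17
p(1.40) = 52.22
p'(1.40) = 45.28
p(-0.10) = 8.38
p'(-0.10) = 15.43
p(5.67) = 545.87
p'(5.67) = 204.17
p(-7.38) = -81.69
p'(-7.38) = 62.31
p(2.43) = 112.90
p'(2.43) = 73.59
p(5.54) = 519.74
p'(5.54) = 197.71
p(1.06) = 38.20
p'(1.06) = 37.33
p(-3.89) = 6.06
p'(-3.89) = 0.16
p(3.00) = 160.00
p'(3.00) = 92.00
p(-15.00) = -1820.00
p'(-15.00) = 452.00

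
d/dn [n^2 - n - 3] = 2*n - 1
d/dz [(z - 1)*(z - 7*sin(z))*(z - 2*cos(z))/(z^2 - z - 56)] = (-(z - 1)*(z - 7*sin(z))*(z - 2*cos(z))*(2*z - 1) + (-z^2 + z + 56)*((1 - z)*(z - 7*sin(z))*(2*sin(z) + 1) + (z - 1)*(z - 2*cos(z))*(7*cos(z) - 1) - (z - 7*sin(z))*(z - 2*cos(z))))/(-z^2 + z + 56)^2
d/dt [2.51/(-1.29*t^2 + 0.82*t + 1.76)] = (6.4758*t - 2.0582)/(-1.29*t^2 + 0.82*t + 1.76)^2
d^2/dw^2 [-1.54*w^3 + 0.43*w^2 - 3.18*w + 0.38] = 0.86 - 9.24*w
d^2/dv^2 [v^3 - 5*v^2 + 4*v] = 6*v - 10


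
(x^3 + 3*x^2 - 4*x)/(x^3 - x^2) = (x + 4)/x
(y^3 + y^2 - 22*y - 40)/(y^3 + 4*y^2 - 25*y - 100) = (y + 2)/(y + 5)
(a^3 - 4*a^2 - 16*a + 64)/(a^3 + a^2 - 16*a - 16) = (a - 4)/(a + 1)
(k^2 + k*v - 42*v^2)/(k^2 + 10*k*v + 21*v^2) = (k - 6*v)/(k + 3*v)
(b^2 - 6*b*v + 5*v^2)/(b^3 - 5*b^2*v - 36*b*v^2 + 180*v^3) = (-b + v)/(-b^2 + 36*v^2)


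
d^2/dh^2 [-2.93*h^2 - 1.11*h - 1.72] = -5.86000000000000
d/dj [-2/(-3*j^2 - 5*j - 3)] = 2*(-6*j - 5)/(3*j^2 + 5*j + 3)^2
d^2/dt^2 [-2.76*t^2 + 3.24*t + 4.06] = -5.52000000000000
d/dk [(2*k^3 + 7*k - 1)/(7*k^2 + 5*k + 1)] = (14*k^4 + 20*k^3 - 43*k^2 + 14*k + 12)/(49*k^4 + 70*k^3 + 39*k^2 + 10*k + 1)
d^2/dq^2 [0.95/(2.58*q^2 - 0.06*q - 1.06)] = (12.64716*q^2 - 0.29412*q - 0.95*(5.16*q - 0.06)*(10.32*q - 0.12) - 5.19612)/(-2.58*q^2 + 0.06*q + 1.06)^3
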